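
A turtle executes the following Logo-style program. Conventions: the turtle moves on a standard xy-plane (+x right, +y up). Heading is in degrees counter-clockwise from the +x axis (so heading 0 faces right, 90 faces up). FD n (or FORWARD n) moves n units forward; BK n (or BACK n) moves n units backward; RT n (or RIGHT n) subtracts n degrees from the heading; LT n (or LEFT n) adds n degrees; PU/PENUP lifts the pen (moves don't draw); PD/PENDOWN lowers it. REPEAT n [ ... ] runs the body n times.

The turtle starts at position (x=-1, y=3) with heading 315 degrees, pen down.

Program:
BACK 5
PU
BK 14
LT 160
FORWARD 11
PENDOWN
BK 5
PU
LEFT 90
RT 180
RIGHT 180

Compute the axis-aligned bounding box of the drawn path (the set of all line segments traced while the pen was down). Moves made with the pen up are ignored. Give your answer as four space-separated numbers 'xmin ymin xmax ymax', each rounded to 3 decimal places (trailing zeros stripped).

Answer: -19.084 3 -1 26.404

Derivation:
Executing turtle program step by step:
Start: pos=(-1,3), heading=315, pen down
BK 5: (-1,3) -> (-4.536,6.536) [heading=315, draw]
PU: pen up
BK 14: (-4.536,6.536) -> (-14.435,16.435) [heading=315, move]
LT 160: heading 315 -> 115
FD 11: (-14.435,16.435) -> (-19.084,26.404) [heading=115, move]
PD: pen down
BK 5: (-19.084,26.404) -> (-16.971,21.873) [heading=115, draw]
PU: pen up
LT 90: heading 115 -> 205
RT 180: heading 205 -> 25
RT 180: heading 25 -> 205
Final: pos=(-16.971,21.873), heading=205, 2 segment(s) drawn

Segment endpoints: x in {-19.084, -16.971, -4.536, -1}, y in {3, 6.536, 21.873, 26.404}
xmin=-19.084, ymin=3, xmax=-1, ymax=26.404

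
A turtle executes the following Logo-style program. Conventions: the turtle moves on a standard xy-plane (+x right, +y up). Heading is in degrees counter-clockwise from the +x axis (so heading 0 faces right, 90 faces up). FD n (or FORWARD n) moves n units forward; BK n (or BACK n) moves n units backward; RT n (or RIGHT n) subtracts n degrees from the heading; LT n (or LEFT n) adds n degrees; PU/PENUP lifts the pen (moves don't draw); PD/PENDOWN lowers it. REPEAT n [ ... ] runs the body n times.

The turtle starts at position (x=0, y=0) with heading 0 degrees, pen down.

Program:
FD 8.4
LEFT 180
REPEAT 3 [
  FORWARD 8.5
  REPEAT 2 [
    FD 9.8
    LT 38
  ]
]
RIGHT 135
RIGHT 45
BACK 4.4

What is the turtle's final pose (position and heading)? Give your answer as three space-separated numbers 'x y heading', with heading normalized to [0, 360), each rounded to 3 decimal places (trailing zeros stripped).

Answer: 10.69 -36.362 228

Derivation:
Executing turtle program step by step:
Start: pos=(0,0), heading=0, pen down
FD 8.4: (0,0) -> (8.4,0) [heading=0, draw]
LT 180: heading 0 -> 180
REPEAT 3 [
  -- iteration 1/3 --
  FD 8.5: (8.4,0) -> (-0.1,0) [heading=180, draw]
  REPEAT 2 [
    -- iteration 1/2 --
    FD 9.8: (-0.1,0) -> (-9.9,0) [heading=180, draw]
    LT 38: heading 180 -> 218
    -- iteration 2/2 --
    FD 9.8: (-9.9,0) -> (-17.623,-6.033) [heading=218, draw]
    LT 38: heading 218 -> 256
  ]
  -- iteration 2/3 --
  FD 8.5: (-17.623,-6.033) -> (-19.679,-14.281) [heading=256, draw]
  REPEAT 2 [
    -- iteration 1/2 --
    FD 9.8: (-19.679,-14.281) -> (-22.05,-23.79) [heading=256, draw]
    LT 38: heading 256 -> 294
    -- iteration 2/2 --
    FD 9.8: (-22.05,-23.79) -> (-18.064,-32.743) [heading=294, draw]
    LT 38: heading 294 -> 332
  ]
  -- iteration 3/3 --
  FD 8.5: (-18.064,-32.743) -> (-10.559,-36.733) [heading=332, draw]
  REPEAT 2 [
    -- iteration 1/2 --
    FD 9.8: (-10.559,-36.733) -> (-1.906,-41.334) [heading=332, draw]
    LT 38: heading 332 -> 10
    -- iteration 2/2 --
    FD 9.8: (-1.906,-41.334) -> (7.745,-39.632) [heading=10, draw]
    LT 38: heading 10 -> 48
  ]
]
RT 135: heading 48 -> 273
RT 45: heading 273 -> 228
BK 4.4: (7.745,-39.632) -> (10.69,-36.362) [heading=228, draw]
Final: pos=(10.69,-36.362), heading=228, 11 segment(s) drawn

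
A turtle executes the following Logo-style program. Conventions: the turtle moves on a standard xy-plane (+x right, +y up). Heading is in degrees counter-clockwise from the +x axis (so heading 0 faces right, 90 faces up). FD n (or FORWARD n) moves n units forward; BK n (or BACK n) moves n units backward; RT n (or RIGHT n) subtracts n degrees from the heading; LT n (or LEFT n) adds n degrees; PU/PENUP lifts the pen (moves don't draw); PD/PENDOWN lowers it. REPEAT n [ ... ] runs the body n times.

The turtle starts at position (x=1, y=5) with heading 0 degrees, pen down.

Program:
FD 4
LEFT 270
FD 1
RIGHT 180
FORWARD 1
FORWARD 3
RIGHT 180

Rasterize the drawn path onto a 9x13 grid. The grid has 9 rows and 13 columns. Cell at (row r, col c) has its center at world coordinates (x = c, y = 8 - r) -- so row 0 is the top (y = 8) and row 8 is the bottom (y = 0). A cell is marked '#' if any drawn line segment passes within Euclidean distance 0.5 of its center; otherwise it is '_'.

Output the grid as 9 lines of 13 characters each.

Segment 0: (1,5) -> (5,5)
Segment 1: (5,5) -> (5,4)
Segment 2: (5,4) -> (5,5)
Segment 3: (5,5) -> (5,8)

Answer: _____#_______
_____#_______
_____#_______
_#####_______
_____#_______
_____________
_____________
_____________
_____________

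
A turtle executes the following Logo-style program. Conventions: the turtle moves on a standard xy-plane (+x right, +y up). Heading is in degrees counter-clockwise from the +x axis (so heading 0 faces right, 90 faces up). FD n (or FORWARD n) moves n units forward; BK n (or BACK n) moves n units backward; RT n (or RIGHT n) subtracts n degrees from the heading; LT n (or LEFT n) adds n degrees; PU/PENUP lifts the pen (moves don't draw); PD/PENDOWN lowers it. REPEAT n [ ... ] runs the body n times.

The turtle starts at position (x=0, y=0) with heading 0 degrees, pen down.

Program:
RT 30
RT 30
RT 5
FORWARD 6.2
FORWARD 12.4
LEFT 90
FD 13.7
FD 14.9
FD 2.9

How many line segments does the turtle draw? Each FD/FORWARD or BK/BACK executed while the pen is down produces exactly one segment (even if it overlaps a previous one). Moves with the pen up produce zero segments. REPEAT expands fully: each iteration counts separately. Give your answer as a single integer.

Answer: 5

Derivation:
Executing turtle program step by step:
Start: pos=(0,0), heading=0, pen down
RT 30: heading 0 -> 330
RT 30: heading 330 -> 300
RT 5: heading 300 -> 295
FD 6.2: (0,0) -> (2.62,-5.619) [heading=295, draw]
FD 12.4: (2.62,-5.619) -> (7.861,-16.857) [heading=295, draw]
LT 90: heading 295 -> 25
FD 13.7: (7.861,-16.857) -> (20.277,-11.067) [heading=25, draw]
FD 14.9: (20.277,-11.067) -> (33.781,-4.77) [heading=25, draw]
FD 2.9: (33.781,-4.77) -> (36.409,-3.545) [heading=25, draw]
Final: pos=(36.409,-3.545), heading=25, 5 segment(s) drawn
Segments drawn: 5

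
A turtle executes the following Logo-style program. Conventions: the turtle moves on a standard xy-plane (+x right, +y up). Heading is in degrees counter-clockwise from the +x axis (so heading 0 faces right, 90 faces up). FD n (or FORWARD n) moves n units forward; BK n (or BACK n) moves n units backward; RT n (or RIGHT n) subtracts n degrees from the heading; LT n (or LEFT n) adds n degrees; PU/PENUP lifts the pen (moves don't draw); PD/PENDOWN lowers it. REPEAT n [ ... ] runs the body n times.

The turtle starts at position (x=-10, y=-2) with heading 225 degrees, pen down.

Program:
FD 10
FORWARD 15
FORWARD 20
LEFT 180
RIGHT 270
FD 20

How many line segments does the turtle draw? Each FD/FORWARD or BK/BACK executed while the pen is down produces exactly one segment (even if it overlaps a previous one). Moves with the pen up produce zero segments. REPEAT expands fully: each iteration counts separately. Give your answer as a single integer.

Executing turtle program step by step:
Start: pos=(-10,-2), heading=225, pen down
FD 10: (-10,-2) -> (-17.071,-9.071) [heading=225, draw]
FD 15: (-17.071,-9.071) -> (-27.678,-19.678) [heading=225, draw]
FD 20: (-27.678,-19.678) -> (-41.82,-33.82) [heading=225, draw]
LT 180: heading 225 -> 45
RT 270: heading 45 -> 135
FD 20: (-41.82,-33.82) -> (-55.962,-19.678) [heading=135, draw]
Final: pos=(-55.962,-19.678), heading=135, 4 segment(s) drawn
Segments drawn: 4

Answer: 4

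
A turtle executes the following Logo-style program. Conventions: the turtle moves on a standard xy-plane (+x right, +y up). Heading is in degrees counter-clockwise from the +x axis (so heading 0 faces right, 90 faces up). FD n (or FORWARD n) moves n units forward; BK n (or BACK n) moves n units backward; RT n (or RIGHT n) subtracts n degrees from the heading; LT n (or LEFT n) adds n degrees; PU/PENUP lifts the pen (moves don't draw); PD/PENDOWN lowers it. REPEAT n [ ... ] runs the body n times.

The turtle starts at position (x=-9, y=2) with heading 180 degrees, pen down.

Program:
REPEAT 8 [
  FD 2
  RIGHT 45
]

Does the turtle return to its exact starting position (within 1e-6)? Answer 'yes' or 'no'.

Executing turtle program step by step:
Start: pos=(-9,2), heading=180, pen down
REPEAT 8 [
  -- iteration 1/8 --
  FD 2: (-9,2) -> (-11,2) [heading=180, draw]
  RT 45: heading 180 -> 135
  -- iteration 2/8 --
  FD 2: (-11,2) -> (-12.414,3.414) [heading=135, draw]
  RT 45: heading 135 -> 90
  -- iteration 3/8 --
  FD 2: (-12.414,3.414) -> (-12.414,5.414) [heading=90, draw]
  RT 45: heading 90 -> 45
  -- iteration 4/8 --
  FD 2: (-12.414,5.414) -> (-11,6.828) [heading=45, draw]
  RT 45: heading 45 -> 0
  -- iteration 5/8 --
  FD 2: (-11,6.828) -> (-9,6.828) [heading=0, draw]
  RT 45: heading 0 -> 315
  -- iteration 6/8 --
  FD 2: (-9,6.828) -> (-7.586,5.414) [heading=315, draw]
  RT 45: heading 315 -> 270
  -- iteration 7/8 --
  FD 2: (-7.586,5.414) -> (-7.586,3.414) [heading=270, draw]
  RT 45: heading 270 -> 225
  -- iteration 8/8 --
  FD 2: (-7.586,3.414) -> (-9,2) [heading=225, draw]
  RT 45: heading 225 -> 180
]
Final: pos=(-9,2), heading=180, 8 segment(s) drawn

Start position: (-9, 2)
Final position: (-9, 2)
Distance = 0; < 1e-6 -> CLOSED

Answer: yes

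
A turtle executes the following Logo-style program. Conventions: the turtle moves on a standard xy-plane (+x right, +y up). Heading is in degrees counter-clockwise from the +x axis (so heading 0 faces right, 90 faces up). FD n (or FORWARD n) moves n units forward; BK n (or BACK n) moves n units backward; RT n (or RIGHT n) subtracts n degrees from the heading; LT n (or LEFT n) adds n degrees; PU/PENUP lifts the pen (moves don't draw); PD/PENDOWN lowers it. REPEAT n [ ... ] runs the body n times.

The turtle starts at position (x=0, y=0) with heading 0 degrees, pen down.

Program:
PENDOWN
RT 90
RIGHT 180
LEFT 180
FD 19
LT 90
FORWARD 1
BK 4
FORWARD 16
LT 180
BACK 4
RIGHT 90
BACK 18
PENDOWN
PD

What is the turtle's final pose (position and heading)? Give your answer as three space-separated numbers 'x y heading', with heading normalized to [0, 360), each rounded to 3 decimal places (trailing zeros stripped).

Executing turtle program step by step:
Start: pos=(0,0), heading=0, pen down
PD: pen down
RT 90: heading 0 -> 270
RT 180: heading 270 -> 90
LT 180: heading 90 -> 270
FD 19: (0,0) -> (0,-19) [heading=270, draw]
LT 90: heading 270 -> 0
FD 1: (0,-19) -> (1,-19) [heading=0, draw]
BK 4: (1,-19) -> (-3,-19) [heading=0, draw]
FD 16: (-3,-19) -> (13,-19) [heading=0, draw]
LT 180: heading 0 -> 180
BK 4: (13,-19) -> (17,-19) [heading=180, draw]
RT 90: heading 180 -> 90
BK 18: (17,-19) -> (17,-37) [heading=90, draw]
PD: pen down
PD: pen down
Final: pos=(17,-37), heading=90, 6 segment(s) drawn

Answer: 17 -37 90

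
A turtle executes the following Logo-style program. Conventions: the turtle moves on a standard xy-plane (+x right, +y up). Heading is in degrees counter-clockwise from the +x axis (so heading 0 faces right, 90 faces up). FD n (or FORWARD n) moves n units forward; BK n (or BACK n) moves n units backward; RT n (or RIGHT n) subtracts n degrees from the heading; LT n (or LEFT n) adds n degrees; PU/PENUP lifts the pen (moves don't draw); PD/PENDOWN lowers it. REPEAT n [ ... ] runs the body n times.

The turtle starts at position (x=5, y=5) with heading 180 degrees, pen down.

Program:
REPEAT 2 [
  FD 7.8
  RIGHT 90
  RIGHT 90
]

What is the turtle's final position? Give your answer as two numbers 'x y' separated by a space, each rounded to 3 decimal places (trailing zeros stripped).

Answer: 5 5

Derivation:
Executing turtle program step by step:
Start: pos=(5,5), heading=180, pen down
REPEAT 2 [
  -- iteration 1/2 --
  FD 7.8: (5,5) -> (-2.8,5) [heading=180, draw]
  RT 90: heading 180 -> 90
  RT 90: heading 90 -> 0
  -- iteration 2/2 --
  FD 7.8: (-2.8,5) -> (5,5) [heading=0, draw]
  RT 90: heading 0 -> 270
  RT 90: heading 270 -> 180
]
Final: pos=(5,5), heading=180, 2 segment(s) drawn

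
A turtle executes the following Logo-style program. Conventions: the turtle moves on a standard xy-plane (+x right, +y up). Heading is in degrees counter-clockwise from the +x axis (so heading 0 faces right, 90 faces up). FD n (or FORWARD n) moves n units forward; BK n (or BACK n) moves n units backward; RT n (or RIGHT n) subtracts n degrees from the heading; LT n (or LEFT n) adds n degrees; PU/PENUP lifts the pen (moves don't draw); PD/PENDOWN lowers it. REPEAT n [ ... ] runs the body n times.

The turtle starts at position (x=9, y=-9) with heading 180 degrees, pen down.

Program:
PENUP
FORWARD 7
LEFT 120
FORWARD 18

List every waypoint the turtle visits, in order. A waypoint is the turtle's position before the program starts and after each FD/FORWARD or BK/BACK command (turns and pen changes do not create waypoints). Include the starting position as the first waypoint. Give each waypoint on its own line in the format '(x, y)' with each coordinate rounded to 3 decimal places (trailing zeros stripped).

Answer: (9, -9)
(2, -9)
(11, -24.588)

Derivation:
Executing turtle program step by step:
Start: pos=(9,-9), heading=180, pen down
PU: pen up
FD 7: (9,-9) -> (2,-9) [heading=180, move]
LT 120: heading 180 -> 300
FD 18: (2,-9) -> (11,-24.588) [heading=300, move]
Final: pos=(11,-24.588), heading=300, 0 segment(s) drawn
Waypoints (3 total):
(9, -9)
(2, -9)
(11, -24.588)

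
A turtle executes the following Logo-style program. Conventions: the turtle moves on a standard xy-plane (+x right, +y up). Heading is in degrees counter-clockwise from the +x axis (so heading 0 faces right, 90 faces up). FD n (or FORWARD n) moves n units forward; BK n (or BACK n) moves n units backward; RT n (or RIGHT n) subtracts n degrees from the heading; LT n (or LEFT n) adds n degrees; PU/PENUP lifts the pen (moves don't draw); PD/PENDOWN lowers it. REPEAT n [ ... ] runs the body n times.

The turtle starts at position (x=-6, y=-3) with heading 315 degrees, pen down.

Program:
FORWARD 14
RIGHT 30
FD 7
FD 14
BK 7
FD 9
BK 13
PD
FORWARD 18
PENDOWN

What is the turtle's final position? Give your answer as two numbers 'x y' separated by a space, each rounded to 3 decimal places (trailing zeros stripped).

Executing turtle program step by step:
Start: pos=(-6,-3), heading=315, pen down
FD 14: (-6,-3) -> (3.899,-12.899) [heading=315, draw]
RT 30: heading 315 -> 285
FD 7: (3.899,-12.899) -> (5.711,-19.661) [heading=285, draw]
FD 14: (5.711,-19.661) -> (9.335,-33.184) [heading=285, draw]
BK 7: (9.335,-33.184) -> (7.523,-26.422) [heading=285, draw]
FD 9: (7.523,-26.422) -> (9.852,-35.116) [heading=285, draw]
BK 13: (9.852,-35.116) -> (6.488,-22.559) [heading=285, draw]
PD: pen down
FD 18: (6.488,-22.559) -> (11.146,-39.945) [heading=285, draw]
PD: pen down
Final: pos=(11.146,-39.945), heading=285, 7 segment(s) drawn

Answer: 11.146 -39.945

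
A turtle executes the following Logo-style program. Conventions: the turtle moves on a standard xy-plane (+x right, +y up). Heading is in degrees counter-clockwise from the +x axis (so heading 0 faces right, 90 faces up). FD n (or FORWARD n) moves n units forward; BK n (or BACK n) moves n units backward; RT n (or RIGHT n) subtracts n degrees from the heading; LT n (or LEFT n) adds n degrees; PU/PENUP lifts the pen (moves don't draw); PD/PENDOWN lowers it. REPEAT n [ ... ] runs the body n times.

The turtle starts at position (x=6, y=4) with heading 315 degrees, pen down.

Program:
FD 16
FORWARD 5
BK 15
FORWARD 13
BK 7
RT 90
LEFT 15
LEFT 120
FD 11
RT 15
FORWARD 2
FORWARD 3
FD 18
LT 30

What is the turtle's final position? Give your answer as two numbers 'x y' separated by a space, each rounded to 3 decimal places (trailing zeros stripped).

Executing turtle program step by step:
Start: pos=(6,4), heading=315, pen down
FD 16: (6,4) -> (17.314,-7.314) [heading=315, draw]
FD 5: (17.314,-7.314) -> (20.849,-10.849) [heading=315, draw]
BK 15: (20.849,-10.849) -> (10.243,-0.243) [heading=315, draw]
FD 13: (10.243,-0.243) -> (19.435,-9.435) [heading=315, draw]
BK 7: (19.435,-9.435) -> (14.485,-4.485) [heading=315, draw]
RT 90: heading 315 -> 225
LT 15: heading 225 -> 240
LT 120: heading 240 -> 0
FD 11: (14.485,-4.485) -> (25.485,-4.485) [heading=0, draw]
RT 15: heading 0 -> 345
FD 2: (25.485,-4.485) -> (27.417,-5.003) [heading=345, draw]
FD 3: (27.417,-5.003) -> (30.315,-5.779) [heading=345, draw]
FD 18: (30.315,-5.779) -> (47.702,-10.438) [heading=345, draw]
LT 30: heading 345 -> 15
Final: pos=(47.702,-10.438), heading=15, 9 segment(s) drawn

Answer: 47.702 -10.438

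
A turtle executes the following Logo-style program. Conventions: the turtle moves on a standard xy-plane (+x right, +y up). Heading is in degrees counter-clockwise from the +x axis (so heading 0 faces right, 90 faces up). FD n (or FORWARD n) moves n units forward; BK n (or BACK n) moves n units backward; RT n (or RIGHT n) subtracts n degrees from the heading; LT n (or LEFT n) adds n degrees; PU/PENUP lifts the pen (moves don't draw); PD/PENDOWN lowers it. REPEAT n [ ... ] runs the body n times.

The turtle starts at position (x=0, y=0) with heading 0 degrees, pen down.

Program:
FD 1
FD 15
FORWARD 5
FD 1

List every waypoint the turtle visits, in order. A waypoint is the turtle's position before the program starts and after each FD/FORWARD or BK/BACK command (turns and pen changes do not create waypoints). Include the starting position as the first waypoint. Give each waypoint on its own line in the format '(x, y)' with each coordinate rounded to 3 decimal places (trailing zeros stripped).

Executing turtle program step by step:
Start: pos=(0,0), heading=0, pen down
FD 1: (0,0) -> (1,0) [heading=0, draw]
FD 15: (1,0) -> (16,0) [heading=0, draw]
FD 5: (16,0) -> (21,0) [heading=0, draw]
FD 1: (21,0) -> (22,0) [heading=0, draw]
Final: pos=(22,0), heading=0, 4 segment(s) drawn
Waypoints (5 total):
(0, 0)
(1, 0)
(16, 0)
(21, 0)
(22, 0)

Answer: (0, 0)
(1, 0)
(16, 0)
(21, 0)
(22, 0)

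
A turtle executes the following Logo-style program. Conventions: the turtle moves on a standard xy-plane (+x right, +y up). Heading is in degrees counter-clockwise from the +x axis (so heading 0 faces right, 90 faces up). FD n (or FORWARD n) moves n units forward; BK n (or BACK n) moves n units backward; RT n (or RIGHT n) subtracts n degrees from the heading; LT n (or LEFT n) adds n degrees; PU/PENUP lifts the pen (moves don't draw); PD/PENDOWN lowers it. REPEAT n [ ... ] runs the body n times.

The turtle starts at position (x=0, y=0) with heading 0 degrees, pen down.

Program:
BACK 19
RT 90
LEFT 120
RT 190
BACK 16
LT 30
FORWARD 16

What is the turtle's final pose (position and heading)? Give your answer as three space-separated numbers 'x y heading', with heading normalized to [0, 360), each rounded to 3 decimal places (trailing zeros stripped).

Answer: -14.25 -6.784 230

Derivation:
Executing turtle program step by step:
Start: pos=(0,0), heading=0, pen down
BK 19: (0,0) -> (-19,0) [heading=0, draw]
RT 90: heading 0 -> 270
LT 120: heading 270 -> 30
RT 190: heading 30 -> 200
BK 16: (-19,0) -> (-3.965,5.472) [heading=200, draw]
LT 30: heading 200 -> 230
FD 16: (-3.965,5.472) -> (-14.25,-6.784) [heading=230, draw]
Final: pos=(-14.25,-6.784), heading=230, 3 segment(s) drawn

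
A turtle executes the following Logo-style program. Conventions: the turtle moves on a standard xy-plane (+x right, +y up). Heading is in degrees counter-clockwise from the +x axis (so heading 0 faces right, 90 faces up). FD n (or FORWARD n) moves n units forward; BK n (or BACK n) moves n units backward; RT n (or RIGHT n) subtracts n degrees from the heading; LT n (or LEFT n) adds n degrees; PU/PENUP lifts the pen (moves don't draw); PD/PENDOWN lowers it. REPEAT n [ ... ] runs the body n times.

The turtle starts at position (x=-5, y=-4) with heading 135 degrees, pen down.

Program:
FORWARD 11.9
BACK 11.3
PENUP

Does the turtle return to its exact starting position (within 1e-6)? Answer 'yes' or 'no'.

Answer: no

Derivation:
Executing turtle program step by step:
Start: pos=(-5,-4), heading=135, pen down
FD 11.9: (-5,-4) -> (-13.415,4.415) [heading=135, draw]
BK 11.3: (-13.415,4.415) -> (-5.424,-3.576) [heading=135, draw]
PU: pen up
Final: pos=(-5.424,-3.576), heading=135, 2 segment(s) drawn

Start position: (-5, -4)
Final position: (-5.424, -3.576)
Distance = 0.6; >= 1e-6 -> NOT closed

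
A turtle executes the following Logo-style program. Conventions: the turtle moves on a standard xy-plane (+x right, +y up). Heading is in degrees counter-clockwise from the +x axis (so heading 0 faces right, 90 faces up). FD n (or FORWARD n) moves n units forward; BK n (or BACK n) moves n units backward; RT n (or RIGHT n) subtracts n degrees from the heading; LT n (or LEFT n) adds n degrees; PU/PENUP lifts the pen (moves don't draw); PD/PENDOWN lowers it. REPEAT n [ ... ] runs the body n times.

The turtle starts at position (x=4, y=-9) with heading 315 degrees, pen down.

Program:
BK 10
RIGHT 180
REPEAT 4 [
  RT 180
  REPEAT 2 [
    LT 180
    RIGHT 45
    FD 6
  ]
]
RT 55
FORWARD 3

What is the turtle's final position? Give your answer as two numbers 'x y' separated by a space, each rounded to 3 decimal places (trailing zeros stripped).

Answer: -2.55 1.025

Derivation:
Executing turtle program step by step:
Start: pos=(4,-9), heading=315, pen down
BK 10: (4,-9) -> (-3.071,-1.929) [heading=315, draw]
RT 180: heading 315 -> 135
REPEAT 4 [
  -- iteration 1/4 --
  RT 180: heading 135 -> 315
  REPEAT 2 [
    -- iteration 1/2 --
    LT 180: heading 315 -> 135
    RT 45: heading 135 -> 90
    FD 6: (-3.071,-1.929) -> (-3.071,4.071) [heading=90, draw]
    -- iteration 2/2 --
    LT 180: heading 90 -> 270
    RT 45: heading 270 -> 225
    FD 6: (-3.071,4.071) -> (-7.314,-0.172) [heading=225, draw]
  ]
  -- iteration 2/4 --
  RT 180: heading 225 -> 45
  REPEAT 2 [
    -- iteration 1/2 --
    LT 180: heading 45 -> 225
    RT 45: heading 225 -> 180
    FD 6: (-7.314,-0.172) -> (-13.314,-0.172) [heading=180, draw]
    -- iteration 2/2 --
    LT 180: heading 180 -> 0
    RT 45: heading 0 -> 315
    FD 6: (-13.314,-0.172) -> (-9.071,-4.414) [heading=315, draw]
  ]
  -- iteration 3/4 --
  RT 180: heading 315 -> 135
  REPEAT 2 [
    -- iteration 1/2 --
    LT 180: heading 135 -> 315
    RT 45: heading 315 -> 270
    FD 6: (-9.071,-4.414) -> (-9.071,-10.414) [heading=270, draw]
    -- iteration 2/2 --
    LT 180: heading 270 -> 90
    RT 45: heading 90 -> 45
    FD 6: (-9.071,-10.414) -> (-4.828,-6.172) [heading=45, draw]
  ]
  -- iteration 4/4 --
  RT 180: heading 45 -> 225
  REPEAT 2 [
    -- iteration 1/2 --
    LT 180: heading 225 -> 45
    RT 45: heading 45 -> 0
    FD 6: (-4.828,-6.172) -> (1.172,-6.172) [heading=0, draw]
    -- iteration 2/2 --
    LT 180: heading 0 -> 180
    RT 45: heading 180 -> 135
    FD 6: (1.172,-6.172) -> (-3.071,-1.929) [heading=135, draw]
  ]
]
RT 55: heading 135 -> 80
FD 3: (-3.071,-1.929) -> (-2.55,1.025) [heading=80, draw]
Final: pos=(-2.55,1.025), heading=80, 10 segment(s) drawn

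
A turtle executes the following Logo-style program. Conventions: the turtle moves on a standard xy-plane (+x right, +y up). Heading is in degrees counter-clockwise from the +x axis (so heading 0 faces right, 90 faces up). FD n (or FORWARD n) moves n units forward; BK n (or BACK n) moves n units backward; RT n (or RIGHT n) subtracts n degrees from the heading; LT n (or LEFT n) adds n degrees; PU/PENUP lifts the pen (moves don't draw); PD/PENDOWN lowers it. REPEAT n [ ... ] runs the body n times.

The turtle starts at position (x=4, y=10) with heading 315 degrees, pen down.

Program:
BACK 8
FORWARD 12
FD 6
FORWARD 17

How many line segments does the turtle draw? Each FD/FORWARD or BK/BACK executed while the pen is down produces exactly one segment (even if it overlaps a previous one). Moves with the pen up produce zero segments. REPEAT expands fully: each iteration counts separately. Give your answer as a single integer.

Answer: 4

Derivation:
Executing turtle program step by step:
Start: pos=(4,10), heading=315, pen down
BK 8: (4,10) -> (-1.657,15.657) [heading=315, draw]
FD 12: (-1.657,15.657) -> (6.828,7.172) [heading=315, draw]
FD 6: (6.828,7.172) -> (11.071,2.929) [heading=315, draw]
FD 17: (11.071,2.929) -> (23.092,-9.092) [heading=315, draw]
Final: pos=(23.092,-9.092), heading=315, 4 segment(s) drawn
Segments drawn: 4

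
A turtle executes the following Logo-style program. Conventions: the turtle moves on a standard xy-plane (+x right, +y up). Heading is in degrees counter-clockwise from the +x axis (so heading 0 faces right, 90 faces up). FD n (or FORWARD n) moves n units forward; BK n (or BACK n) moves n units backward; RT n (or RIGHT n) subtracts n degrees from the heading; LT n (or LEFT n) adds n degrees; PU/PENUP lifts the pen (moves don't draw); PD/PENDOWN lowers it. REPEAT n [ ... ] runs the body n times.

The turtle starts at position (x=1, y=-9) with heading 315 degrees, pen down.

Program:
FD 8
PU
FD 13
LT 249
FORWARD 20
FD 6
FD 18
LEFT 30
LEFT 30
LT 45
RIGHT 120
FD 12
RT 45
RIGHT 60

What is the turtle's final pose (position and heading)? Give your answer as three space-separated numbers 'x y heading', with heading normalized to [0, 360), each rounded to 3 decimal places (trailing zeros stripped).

Executing turtle program step by step:
Start: pos=(1,-9), heading=315, pen down
FD 8: (1,-9) -> (6.657,-14.657) [heading=315, draw]
PU: pen up
FD 13: (6.657,-14.657) -> (15.849,-23.849) [heading=315, move]
LT 249: heading 315 -> 204
FD 20: (15.849,-23.849) -> (-2.422,-31.984) [heading=204, move]
FD 6: (-2.422,-31.984) -> (-7.903,-34.424) [heading=204, move]
FD 18: (-7.903,-34.424) -> (-24.347,-41.746) [heading=204, move]
LT 30: heading 204 -> 234
LT 30: heading 234 -> 264
LT 45: heading 264 -> 309
RT 120: heading 309 -> 189
FD 12: (-24.347,-41.746) -> (-36.199,-43.623) [heading=189, move]
RT 45: heading 189 -> 144
RT 60: heading 144 -> 84
Final: pos=(-36.199,-43.623), heading=84, 1 segment(s) drawn

Answer: -36.199 -43.623 84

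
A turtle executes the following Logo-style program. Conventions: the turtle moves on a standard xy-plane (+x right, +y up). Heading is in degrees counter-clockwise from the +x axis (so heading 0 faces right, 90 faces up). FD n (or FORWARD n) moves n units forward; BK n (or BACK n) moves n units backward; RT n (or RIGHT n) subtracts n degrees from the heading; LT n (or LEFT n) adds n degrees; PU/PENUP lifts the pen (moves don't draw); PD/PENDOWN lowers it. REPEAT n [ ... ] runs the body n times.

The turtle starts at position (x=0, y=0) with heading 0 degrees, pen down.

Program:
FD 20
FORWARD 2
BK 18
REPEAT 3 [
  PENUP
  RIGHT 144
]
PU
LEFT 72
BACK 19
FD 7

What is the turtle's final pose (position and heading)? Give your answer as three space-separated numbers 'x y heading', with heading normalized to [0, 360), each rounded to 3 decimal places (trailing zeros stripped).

Executing turtle program step by step:
Start: pos=(0,0), heading=0, pen down
FD 20: (0,0) -> (20,0) [heading=0, draw]
FD 2: (20,0) -> (22,0) [heading=0, draw]
BK 18: (22,0) -> (4,0) [heading=0, draw]
REPEAT 3 [
  -- iteration 1/3 --
  PU: pen up
  RT 144: heading 0 -> 216
  -- iteration 2/3 --
  PU: pen up
  RT 144: heading 216 -> 72
  -- iteration 3/3 --
  PU: pen up
  RT 144: heading 72 -> 288
]
PU: pen up
LT 72: heading 288 -> 0
BK 19: (4,0) -> (-15,0) [heading=0, move]
FD 7: (-15,0) -> (-8,0) [heading=0, move]
Final: pos=(-8,0), heading=0, 3 segment(s) drawn

Answer: -8 0 0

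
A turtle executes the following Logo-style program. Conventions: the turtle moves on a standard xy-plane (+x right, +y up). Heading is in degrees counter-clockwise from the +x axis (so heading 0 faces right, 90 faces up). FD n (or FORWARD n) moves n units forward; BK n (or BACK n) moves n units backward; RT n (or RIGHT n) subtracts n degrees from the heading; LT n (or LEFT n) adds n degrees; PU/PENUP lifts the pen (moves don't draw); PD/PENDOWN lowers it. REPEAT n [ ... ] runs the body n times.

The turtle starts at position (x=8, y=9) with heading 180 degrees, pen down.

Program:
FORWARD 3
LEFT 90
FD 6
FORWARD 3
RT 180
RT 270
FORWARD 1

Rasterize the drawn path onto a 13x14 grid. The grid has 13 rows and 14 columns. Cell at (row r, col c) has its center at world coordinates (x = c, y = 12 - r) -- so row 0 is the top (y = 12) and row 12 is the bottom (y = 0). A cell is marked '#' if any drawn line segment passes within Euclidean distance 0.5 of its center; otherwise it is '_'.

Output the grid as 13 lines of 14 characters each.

Answer: ______________
______________
______________
_____####_____
_____#________
_____#________
_____#________
_____#________
_____#________
_____#________
_____#________
_____#________
____##________

Derivation:
Segment 0: (8,9) -> (5,9)
Segment 1: (5,9) -> (5,3)
Segment 2: (5,3) -> (5,0)
Segment 3: (5,0) -> (4,-0)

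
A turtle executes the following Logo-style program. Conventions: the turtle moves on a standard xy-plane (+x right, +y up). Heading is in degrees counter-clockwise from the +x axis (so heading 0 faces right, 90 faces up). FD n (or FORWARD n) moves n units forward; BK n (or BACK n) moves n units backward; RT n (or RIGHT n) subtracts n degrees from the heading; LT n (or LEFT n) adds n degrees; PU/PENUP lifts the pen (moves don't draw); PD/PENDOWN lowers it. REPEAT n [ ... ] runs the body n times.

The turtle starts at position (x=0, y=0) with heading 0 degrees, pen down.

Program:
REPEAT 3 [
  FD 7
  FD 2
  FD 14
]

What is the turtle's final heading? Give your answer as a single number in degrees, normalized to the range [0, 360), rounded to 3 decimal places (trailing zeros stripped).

Answer: 0

Derivation:
Executing turtle program step by step:
Start: pos=(0,0), heading=0, pen down
REPEAT 3 [
  -- iteration 1/3 --
  FD 7: (0,0) -> (7,0) [heading=0, draw]
  FD 2: (7,0) -> (9,0) [heading=0, draw]
  FD 14: (9,0) -> (23,0) [heading=0, draw]
  -- iteration 2/3 --
  FD 7: (23,0) -> (30,0) [heading=0, draw]
  FD 2: (30,0) -> (32,0) [heading=0, draw]
  FD 14: (32,0) -> (46,0) [heading=0, draw]
  -- iteration 3/3 --
  FD 7: (46,0) -> (53,0) [heading=0, draw]
  FD 2: (53,0) -> (55,0) [heading=0, draw]
  FD 14: (55,0) -> (69,0) [heading=0, draw]
]
Final: pos=(69,0), heading=0, 9 segment(s) drawn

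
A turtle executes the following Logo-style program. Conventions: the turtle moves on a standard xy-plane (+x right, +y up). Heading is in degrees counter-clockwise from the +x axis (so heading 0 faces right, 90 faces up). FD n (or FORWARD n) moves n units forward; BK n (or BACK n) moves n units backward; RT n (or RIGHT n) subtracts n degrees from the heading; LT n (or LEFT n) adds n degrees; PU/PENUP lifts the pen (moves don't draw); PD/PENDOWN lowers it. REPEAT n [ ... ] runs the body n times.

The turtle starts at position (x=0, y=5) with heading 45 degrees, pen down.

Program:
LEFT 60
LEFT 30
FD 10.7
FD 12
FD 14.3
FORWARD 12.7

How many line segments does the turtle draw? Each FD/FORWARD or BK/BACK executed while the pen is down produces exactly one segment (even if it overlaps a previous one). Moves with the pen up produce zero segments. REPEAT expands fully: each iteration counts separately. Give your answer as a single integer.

Executing turtle program step by step:
Start: pos=(0,5), heading=45, pen down
LT 60: heading 45 -> 105
LT 30: heading 105 -> 135
FD 10.7: (0,5) -> (-7.566,12.566) [heading=135, draw]
FD 12: (-7.566,12.566) -> (-16.051,21.051) [heading=135, draw]
FD 14.3: (-16.051,21.051) -> (-26.163,31.163) [heading=135, draw]
FD 12.7: (-26.163,31.163) -> (-35.143,40.143) [heading=135, draw]
Final: pos=(-35.143,40.143), heading=135, 4 segment(s) drawn
Segments drawn: 4

Answer: 4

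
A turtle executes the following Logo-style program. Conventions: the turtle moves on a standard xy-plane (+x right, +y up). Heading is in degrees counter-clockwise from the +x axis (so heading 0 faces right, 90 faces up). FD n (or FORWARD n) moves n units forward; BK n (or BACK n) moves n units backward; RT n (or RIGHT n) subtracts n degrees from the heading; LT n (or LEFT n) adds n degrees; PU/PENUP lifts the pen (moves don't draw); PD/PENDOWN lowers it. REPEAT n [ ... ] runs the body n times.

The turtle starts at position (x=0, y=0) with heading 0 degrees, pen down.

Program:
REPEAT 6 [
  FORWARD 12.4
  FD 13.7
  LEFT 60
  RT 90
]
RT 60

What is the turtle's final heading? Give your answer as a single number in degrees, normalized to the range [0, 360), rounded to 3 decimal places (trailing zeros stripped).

Answer: 120

Derivation:
Executing turtle program step by step:
Start: pos=(0,0), heading=0, pen down
REPEAT 6 [
  -- iteration 1/6 --
  FD 12.4: (0,0) -> (12.4,0) [heading=0, draw]
  FD 13.7: (12.4,0) -> (26.1,0) [heading=0, draw]
  LT 60: heading 0 -> 60
  RT 90: heading 60 -> 330
  -- iteration 2/6 --
  FD 12.4: (26.1,0) -> (36.839,-6.2) [heading=330, draw]
  FD 13.7: (36.839,-6.2) -> (48.703,-13.05) [heading=330, draw]
  LT 60: heading 330 -> 30
  RT 90: heading 30 -> 300
  -- iteration 3/6 --
  FD 12.4: (48.703,-13.05) -> (54.903,-23.789) [heading=300, draw]
  FD 13.7: (54.903,-23.789) -> (61.753,-35.653) [heading=300, draw]
  LT 60: heading 300 -> 0
  RT 90: heading 0 -> 270
  -- iteration 4/6 --
  FD 12.4: (61.753,-35.653) -> (61.753,-48.053) [heading=270, draw]
  FD 13.7: (61.753,-48.053) -> (61.753,-61.753) [heading=270, draw]
  LT 60: heading 270 -> 330
  RT 90: heading 330 -> 240
  -- iteration 5/6 --
  FD 12.4: (61.753,-61.753) -> (55.553,-72.492) [heading=240, draw]
  FD 13.7: (55.553,-72.492) -> (48.703,-84.357) [heading=240, draw]
  LT 60: heading 240 -> 300
  RT 90: heading 300 -> 210
  -- iteration 6/6 --
  FD 12.4: (48.703,-84.357) -> (37.965,-90.557) [heading=210, draw]
  FD 13.7: (37.965,-90.557) -> (26.1,-97.407) [heading=210, draw]
  LT 60: heading 210 -> 270
  RT 90: heading 270 -> 180
]
RT 60: heading 180 -> 120
Final: pos=(26.1,-97.407), heading=120, 12 segment(s) drawn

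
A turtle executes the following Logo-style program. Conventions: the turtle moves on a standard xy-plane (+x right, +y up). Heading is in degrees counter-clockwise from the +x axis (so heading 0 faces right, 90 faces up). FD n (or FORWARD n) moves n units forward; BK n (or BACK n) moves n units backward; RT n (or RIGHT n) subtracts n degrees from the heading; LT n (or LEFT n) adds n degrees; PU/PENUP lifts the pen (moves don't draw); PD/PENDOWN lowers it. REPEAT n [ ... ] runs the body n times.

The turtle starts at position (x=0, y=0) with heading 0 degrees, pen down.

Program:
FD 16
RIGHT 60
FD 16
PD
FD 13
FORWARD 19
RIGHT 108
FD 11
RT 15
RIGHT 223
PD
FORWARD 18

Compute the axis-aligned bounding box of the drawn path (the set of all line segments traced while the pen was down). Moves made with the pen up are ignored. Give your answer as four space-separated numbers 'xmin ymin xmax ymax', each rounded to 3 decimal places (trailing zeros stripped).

Answer: 0 -56.804 41.744 0

Derivation:
Executing turtle program step by step:
Start: pos=(0,0), heading=0, pen down
FD 16: (0,0) -> (16,0) [heading=0, draw]
RT 60: heading 0 -> 300
FD 16: (16,0) -> (24,-13.856) [heading=300, draw]
PD: pen down
FD 13: (24,-13.856) -> (30.5,-25.115) [heading=300, draw]
FD 19: (30.5,-25.115) -> (40,-41.569) [heading=300, draw]
RT 108: heading 300 -> 192
FD 11: (40,-41.569) -> (29.24,-43.856) [heading=192, draw]
RT 15: heading 192 -> 177
RT 223: heading 177 -> 314
PD: pen down
FD 18: (29.24,-43.856) -> (41.744,-56.804) [heading=314, draw]
Final: pos=(41.744,-56.804), heading=314, 6 segment(s) drawn

Segment endpoints: x in {0, 16, 24, 29.24, 30.5, 40, 41.744}, y in {-56.804, -43.856, -41.569, -25.115, -13.856, 0}
xmin=0, ymin=-56.804, xmax=41.744, ymax=0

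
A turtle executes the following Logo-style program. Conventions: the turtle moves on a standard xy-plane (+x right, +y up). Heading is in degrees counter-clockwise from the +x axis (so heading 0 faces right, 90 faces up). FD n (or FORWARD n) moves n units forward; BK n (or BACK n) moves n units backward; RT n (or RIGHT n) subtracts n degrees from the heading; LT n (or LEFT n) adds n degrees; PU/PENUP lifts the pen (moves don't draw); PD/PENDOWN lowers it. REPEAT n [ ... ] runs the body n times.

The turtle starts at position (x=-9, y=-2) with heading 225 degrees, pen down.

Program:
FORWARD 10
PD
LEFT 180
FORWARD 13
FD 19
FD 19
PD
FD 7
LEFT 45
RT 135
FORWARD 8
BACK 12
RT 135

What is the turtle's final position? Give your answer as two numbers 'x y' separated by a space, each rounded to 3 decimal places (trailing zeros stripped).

Executing turtle program step by step:
Start: pos=(-9,-2), heading=225, pen down
FD 10: (-9,-2) -> (-16.071,-9.071) [heading=225, draw]
PD: pen down
LT 180: heading 225 -> 45
FD 13: (-16.071,-9.071) -> (-6.879,0.121) [heading=45, draw]
FD 19: (-6.879,0.121) -> (6.556,13.556) [heading=45, draw]
FD 19: (6.556,13.556) -> (19.991,26.991) [heading=45, draw]
PD: pen down
FD 7: (19.991,26.991) -> (24.941,31.941) [heading=45, draw]
LT 45: heading 45 -> 90
RT 135: heading 90 -> 315
FD 8: (24.941,31.941) -> (30.598,26.284) [heading=315, draw]
BK 12: (30.598,26.284) -> (22.113,34.77) [heading=315, draw]
RT 135: heading 315 -> 180
Final: pos=(22.113,34.77), heading=180, 7 segment(s) drawn

Answer: 22.113 34.77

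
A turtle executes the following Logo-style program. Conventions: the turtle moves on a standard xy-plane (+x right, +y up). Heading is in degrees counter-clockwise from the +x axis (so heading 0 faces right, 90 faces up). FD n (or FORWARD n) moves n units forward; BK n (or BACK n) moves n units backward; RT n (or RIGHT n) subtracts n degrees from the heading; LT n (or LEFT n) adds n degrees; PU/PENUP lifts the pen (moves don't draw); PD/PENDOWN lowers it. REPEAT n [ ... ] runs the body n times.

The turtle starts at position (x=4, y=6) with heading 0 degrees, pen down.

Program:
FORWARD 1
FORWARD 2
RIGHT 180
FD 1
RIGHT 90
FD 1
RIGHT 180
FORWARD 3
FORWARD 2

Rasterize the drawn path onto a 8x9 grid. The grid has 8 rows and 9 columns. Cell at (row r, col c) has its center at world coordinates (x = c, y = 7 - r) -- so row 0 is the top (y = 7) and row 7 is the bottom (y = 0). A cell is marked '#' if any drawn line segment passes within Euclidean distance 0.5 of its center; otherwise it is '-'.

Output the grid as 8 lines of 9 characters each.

Segment 0: (4,6) -> (5,6)
Segment 1: (5,6) -> (7,6)
Segment 2: (7,6) -> (6,6)
Segment 3: (6,6) -> (6,7)
Segment 4: (6,7) -> (6,4)
Segment 5: (6,4) -> (6,2)

Answer: ------#--
----####-
------#--
------#--
------#--
------#--
---------
---------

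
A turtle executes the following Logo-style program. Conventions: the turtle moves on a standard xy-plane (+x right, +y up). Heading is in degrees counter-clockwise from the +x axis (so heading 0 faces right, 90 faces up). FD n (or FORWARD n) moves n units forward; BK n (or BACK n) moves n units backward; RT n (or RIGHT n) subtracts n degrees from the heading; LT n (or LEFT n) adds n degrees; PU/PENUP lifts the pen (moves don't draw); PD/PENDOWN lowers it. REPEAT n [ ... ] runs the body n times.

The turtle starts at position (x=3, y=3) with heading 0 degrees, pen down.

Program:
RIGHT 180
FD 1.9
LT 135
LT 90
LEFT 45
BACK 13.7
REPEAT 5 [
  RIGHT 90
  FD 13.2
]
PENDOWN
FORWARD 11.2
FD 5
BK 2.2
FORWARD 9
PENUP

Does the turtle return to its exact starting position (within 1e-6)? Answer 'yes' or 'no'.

Answer: no

Derivation:
Executing turtle program step by step:
Start: pos=(3,3), heading=0, pen down
RT 180: heading 0 -> 180
FD 1.9: (3,3) -> (1.1,3) [heading=180, draw]
LT 135: heading 180 -> 315
LT 90: heading 315 -> 45
LT 45: heading 45 -> 90
BK 13.7: (1.1,3) -> (1.1,-10.7) [heading=90, draw]
REPEAT 5 [
  -- iteration 1/5 --
  RT 90: heading 90 -> 0
  FD 13.2: (1.1,-10.7) -> (14.3,-10.7) [heading=0, draw]
  -- iteration 2/5 --
  RT 90: heading 0 -> 270
  FD 13.2: (14.3,-10.7) -> (14.3,-23.9) [heading=270, draw]
  -- iteration 3/5 --
  RT 90: heading 270 -> 180
  FD 13.2: (14.3,-23.9) -> (1.1,-23.9) [heading=180, draw]
  -- iteration 4/5 --
  RT 90: heading 180 -> 90
  FD 13.2: (1.1,-23.9) -> (1.1,-10.7) [heading=90, draw]
  -- iteration 5/5 --
  RT 90: heading 90 -> 0
  FD 13.2: (1.1,-10.7) -> (14.3,-10.7) [heading=0, draw]
]
PD: pen down
FD 11.2: (14.3,-10.7) -> (25.5,-10.7) [heading=0, draw]
FD 5: (25.5,-10.7) -> (30.5,-10.7) [heading=0, draw]
BK 2.2: (30.5,-10.7) -> (28.3,-10.7) [heading=0, draw]
FD 9: (28.3,-10.7) -> (37.3,-10.7) [heading=0, draw]
PU: pen up
Final: pos=(37.3,-10.7), heading=0, 11 segment(s) drawn

Start position: (3, 3)
Final position: (37.3, -10.7)
Distance = 36.935; >= 1e-6 -> NOT closed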